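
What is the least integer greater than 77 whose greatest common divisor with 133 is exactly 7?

gcd(m, 133) = 7 forces 7 | m; write m = 7s. Then gcd(7s, 7·19) = 7·gcd(s, 19), so need gcd(s, 19) = 1.
7s > 77 gives s ≥ 12. The least s ≥ 12 coprime to 19 is 12, so m = 7·12 = 84.

84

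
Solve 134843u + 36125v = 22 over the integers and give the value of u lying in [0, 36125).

Reduce mod 36125: 134843u ≡ 22 (mod 36125). With g = gcd(134843, 36125) = 1 dividing 22, divide through: 134843u ≡ 22 (mod 36125).
Since gcd(134843, 36125) = 1, u ≡ 22·(134843)⁻¹ ≡ 16179 (mod 36125). Smallest non-negative: 16179.

16179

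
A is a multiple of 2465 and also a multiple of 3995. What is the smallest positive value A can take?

115855

gcd first: 3995 = 1·2465 + 1530; 2465 = 1·1530 + 935; 1530 = 1·935 + 595; 935 = 1·595 + 340; 595 = 1·340 + 255; 340 = 1·255 + 85; 255 = 3·85 + 0 → gcd = 85
lcm = 2465·3995/gcd = 9847675/85 = 115855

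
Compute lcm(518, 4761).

2466198

gcd first: 4761 = 9·518 + 99; 518 = 5·99 + 23; 99 = 4·23 + 7; 23 = 3·7 + 2; 7 = 3·2 + 1; 2 = 2·1 + 0 → gcd = 1
lcm = 518·4761/gcd = 2466198/1 = 2466198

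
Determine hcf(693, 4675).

11

Euclid: 4675 = 6·693 + 517; 693 = 1·517 + 176; 517 = 2·176 + 165; 176 = 1·165 + 11; 165 = 15·11 + 0. Last nonzero remainder: 11.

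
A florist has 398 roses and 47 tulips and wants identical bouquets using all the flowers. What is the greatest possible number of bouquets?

Euclid: 398 = 8·47 + 22; 47 = 2·22 + 3; 22 = 7·3 + 1; 3 = 3·1 + 0. Last nonzero remainder: 1.

1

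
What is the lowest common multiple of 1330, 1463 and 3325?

73150

1330 = 2 · 5 · 7 · 19; 1463 = 7 · 11 · 19; 3325 = 5² · 7 · 19
lcm takes max exponent of each prime: 2 · 5² · 7 · 11 · 19 = 73150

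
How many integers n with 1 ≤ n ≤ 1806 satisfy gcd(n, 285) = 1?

285 = 3·5·19. Inclusion–exclusion on these primes:
1806 − ⌊1806/3⌋ − ⌊1806/5⌋ − ⌊1806/19⌋ + ⌊1806/15⌋ + ⌊1806/57⌋ + ⌊1806/95⌋ − ⌊1806/285⌋ = 912

912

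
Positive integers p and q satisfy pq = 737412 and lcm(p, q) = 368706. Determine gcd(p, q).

From gcd × lcm = pq: gcd = 737412 / 368706 = 2.

2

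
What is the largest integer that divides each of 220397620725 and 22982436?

2601

Euclid: 220397620725 = 9589·22982436 + 19041921; 22982436 = 1·19041921 + 3940515; 19041921 = 4·3940515 + 3279861; 3940515 = 1·3279861 + 660654; 3279861 = 4·660654 + 637245; 660654 = 1·637245 + 23409; 637245 = 27·23409 + 5202; 23409 = 4·5202 + 2601; 5202 = 2·2601 + 0. Last nonzero remainder: 2601.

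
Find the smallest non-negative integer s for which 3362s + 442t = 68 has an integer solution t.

gcd(3362, 442) = 2 (Euclid: 3362 = 7·442 + 268; 442 = 1·268 + 174; 268 = 1·174 + 94; 174 = 1·94 + 80; 94 = 1·80 + 14; 80 = 5·14 + 10; 14 = 1·10 + 4; 10 = 2·4 + 2; 4 = 2·2 + 0), and 2 | 68.
Extended Euclid: 3362·(-94) + 442·(715) = 2. Scale by 34: s₀ = -3196.
General solution s = s₀ + 221k; reducing mod 221 gives s = 119 (and t = -905).

119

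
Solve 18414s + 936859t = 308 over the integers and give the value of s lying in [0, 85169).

69804

Euclid: 936859 = 50·18414 + 16159; 18414 = 1·16159 + 2255; 16159 = 7·2255 + 374; 2255 = 6·374 + 11; 374 = 34·11 + 0 → gcd = 11; 308 = 11·28.
Back-substitution yields 18414·(2493) + 936859·(-49) = 11, so one solution is s = 2493·28 = 69804, t = -49·28 = -1372.
Solutions in s differ by 936859/11 = 85169; the one in [0, 85169) is 69804 mod 85169 = 69804.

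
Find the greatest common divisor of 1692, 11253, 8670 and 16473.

3

1692 = 2² · 3² · 47; 11253 = 3 · 11² · 31; 8670 = 2 · 3 · 5 · 17²; 16473 = 3 · 17² · 19
gcd takes min exponent of each prime: 3 = 3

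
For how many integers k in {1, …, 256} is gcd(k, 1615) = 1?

182

1615 = 5·17·19. Inclusion–exclusion on these primes:
256 − ⌊256/5⌋ − ⌊256/17⌋ − ⌊256/19⌋ + ⌊256/85⌋ + ⌊256/95⌋ + ⌊256/323⌋ − ⌊256/1615⌋ = 182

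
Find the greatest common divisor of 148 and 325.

1

Euclid: 325 = 2·148 + 29; 148 = 5·29 + 3; 29 = 9·3 + 2; 3 = 1·2 + 1; 2 = 2·1 + 0. Last nonzero remainder: 1.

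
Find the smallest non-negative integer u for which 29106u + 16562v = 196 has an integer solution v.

Euclid: 29106 = 1·16562 + 12544; 16562 = 1·12544 + 4018; 12544 = 3·4018 + 490; 4018 = 8·490 + 98; 490 = 5·98 + 0 → gcd = 98; 196 = 98·2.
Back-substitution yields 29106·(-33) + 16562·(58) = 98, so one solution is u = -33·2 = -66, v = 58·2 = 116.
Solutions in u differ by 16562/98 = 169; the one in [0, 169) is -66 mod 169 = 103.

103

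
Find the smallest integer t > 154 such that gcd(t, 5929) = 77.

5929 = 77·77. Any t with gcd(t, 5929) = 77 is a multiple of 77, say 77s, with s coprime to 77.
Need s > 154/77, so s ≥ 3. First s ≥ 3 with gcd(s, 77) = 1 is s = 3. Thus t = 77·3 = 231.

231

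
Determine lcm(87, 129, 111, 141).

lcm(87, 129) = 87·129/gcd = 11223/3 = 3741
lcm(3741, 111) = 3741·111/gcd = 415251/3 = 138417
lcm(138417, 141) = 138417·141/gcd = 19516797/3 = 6505599

6505599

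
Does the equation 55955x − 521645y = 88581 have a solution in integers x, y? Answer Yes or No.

gcd(55955, 521645): 521645 = 9·55955 + 18050; 55955 = 3·18050 + 1805; 18050 = 10·1805 + 0 → 1805
1805 does not divide 88581, so a solution does not exist.

No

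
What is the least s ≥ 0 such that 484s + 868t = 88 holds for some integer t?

Reduce mod 868: 484s ≡ 88 (mod 868). With g = gcd(484, 868) = 4 dividing 88, divide through: 121s ≡ 22 (mod 217).
Since gcd(121, 217) = 1, s ≡ 22·(121)⁻¹ ≡ 158 (mod 217). Smallest non-negative: 158.

158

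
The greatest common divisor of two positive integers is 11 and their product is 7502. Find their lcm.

682

gcd·lcm = product, so lcm = 7502/11 = 682.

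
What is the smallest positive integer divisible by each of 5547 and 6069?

11221581

gcd first: 6069 = 1·5547 + 522; 5547 = 10·522 + 327; 522 = 1·327 + 195; 327 = 1·195 + 132; 195 = 1·132 + 63; 132 = 2·63 + 6; 63 = 10·6 + 3; 6 = 2·3 + 0 → gcd = 3
lcm = 5547·6069/gcd = 33664743/3 = 11221581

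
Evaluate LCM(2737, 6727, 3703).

60495911

2737 = 7 · 17 · 23; 6727 = 7 · 31²; 3703 = 7 · 23²
lcm takes max exponent of each prime: 7 · 17 · 23² · 31² = 60495911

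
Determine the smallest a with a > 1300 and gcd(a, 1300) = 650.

gcd(a, 1300) = 650 forces 650 | a; write a = 650s. Then gcd(650s, 650·2) = 650·gcd(s, 2), so need gcd(s, 2) = 1.
650s > 1300 gives s ≥ 3. The least s ≥ 3 coprime to 2 is 3, so a = 650·3 = 1950.

1950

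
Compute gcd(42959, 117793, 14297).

gcd(42959, 117793): 117793 = 2·42959 + 31875; 42959 = 1·31875 + 11084; 31875 = 2·11084 + 9707; 11084 = 1·9707 + 1377; 9707 = 7·1377 + 68; 1377 = 20·68 + 17; 68 = 4·17 + 0 → 17
gcd(17, 14297): 14297 = 841·17 + 0 → 17

17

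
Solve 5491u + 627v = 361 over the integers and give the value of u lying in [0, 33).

10

Reduce mod 627: 5491u ≡ 361 (mod 627). With g = gcd(5491, 627) = 19 dividing 361, divide through: 289u ≡ 19 (mod 33).
Since gcd(289, 33) = 1, u ≡ 19·(289)⁻¹ ≡ 10 (mod 33). Smallest non-negative: 10.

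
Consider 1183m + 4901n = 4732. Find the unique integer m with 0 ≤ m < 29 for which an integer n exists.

4

Reduce mod 4901: 1183m ≡ 4732 (mod 4901). With g = gcd(1183, 4901) = 169 dividing 4732, divide through: 7m ≡ 28 (mod 29).
Since gcd(7, 29) = 1, m ≡ 28·(7)⁻¹ ≡ 4 (mod 29). Smallest non-negative: 4.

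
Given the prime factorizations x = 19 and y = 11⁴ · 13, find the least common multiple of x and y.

max exponent per prime: 11⁴ · 13 · 19 = 3616327

3616327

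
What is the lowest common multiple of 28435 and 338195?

15895165

28435 = 5 · 11² · 47; 338195 = 5 · 11² · 13 · 43
max exponents: 5 · 11² · 13 · 43 · 47 = 15895165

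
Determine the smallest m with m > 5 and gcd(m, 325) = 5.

10

Multiples of 5 above 5: 5·2, 5·3, … . Need the cofactor coprime to 325/5 = 65.
Checking s = 2, 3, … the first with gcd(s, 65) = 1 is s = 2, giving 10.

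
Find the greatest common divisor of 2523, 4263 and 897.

gcd(2523, 4263): 4263 = 1·2523 + 1740; 2523 = 1·1740 + 783; 1740 = 2·783 + 174; 783 = 4·174 + 87; 174 = 2·87 + 0 → 87
gcd(87, 897): 897 = 10·87 + 27; 87 = 3·27 + 6; 27 = 4·6 + 3; 6 = 2·3 + 0 → 3

3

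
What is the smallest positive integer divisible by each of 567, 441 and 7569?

lcm(567, 441) = 567·441/gcd = 250047/63 = 3969
lcm(3969, 7569) = 3969·7569/gcd = 30041361/9 = 3337929

3337929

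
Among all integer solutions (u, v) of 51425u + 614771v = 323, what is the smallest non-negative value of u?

19271

Euclid: 614771 = 11·51425 + 49096; 51425 = 1·49096 + 2329; 49096 = 21·2329 + 187; 2329 = 12·187 + 85; 187 = 2·85 + 17; 85 = 5·17 + 0 → gcd = 17; 323 = 17·19.
Back-substitution yields 51425·(-6599) + 614771·(552) = 17, so one solution is u = -6599·19 = -125381, v = 552·19 = 10488.
Solutions in u differ by 614771/17 = 36163; the one in [0, 36163) is -125381 mod 36163 = 19271.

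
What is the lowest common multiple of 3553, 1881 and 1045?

3553 = 11 · 17 · 19; 1881 = 3² · 11 · 19; 1045 = 5 · 11 · 19
lcm takes max exponent of each prime: 3² · 5 · 11 · 17 · 19 = 159885

159885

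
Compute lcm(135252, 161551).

5815836

135252 = 2² · 3² · 13 · 17²; 161551 = 13 · 17² · 43
max exponents: 2² · 3² · 13 · 17² · 43 = 5815836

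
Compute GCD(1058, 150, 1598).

gcd(1058, 150): 1058 = 7·150 + 8; 150 = 18·8 + 6; 8 = 1·6 + 2; 6 = 3·2 + 0 → 2
gcd(2, 1598): 1598 = 799·2 + 0 → 2

2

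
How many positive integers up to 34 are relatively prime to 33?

Prime factors of 33: 3, 11. Count integers ≤ 34 divisible by none of them.
By inclusion–exclusion: 34 − ⌊34/3⌋ − ⌊34/11⌋ + ⌊34/33⌋ = 21.

21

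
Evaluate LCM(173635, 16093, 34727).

3299065

lcm(173635, 16093) = 173635·16093/gcd = 2794308055/847 = 3299065
lcm(3299065, 34727) = 3299065·34727/gcd = 114566630255/34727 = 3299065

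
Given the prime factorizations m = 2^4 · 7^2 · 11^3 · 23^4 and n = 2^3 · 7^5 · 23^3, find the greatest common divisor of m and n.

min exponent per shared prime: 2^3 · 7^2 · 23^3 = 4769464

4769464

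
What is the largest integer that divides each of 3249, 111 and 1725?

3249 = 3² · 19²; 111 = 3 · 37; 1725 = 3 · 5² · 23
gcd takes min exponent of each prime: 3 = 3

3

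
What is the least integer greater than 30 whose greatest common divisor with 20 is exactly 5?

gcd(m, 20) = 5 forces 5 | m; write m = 5s. Then gcd(5s, 5·4) = 5·gcd(s, 4), so need gcd(s, 4) = 1.
5s > 30 gives s ≥ 7. The least s ≥ 7 coprime to 4 is 7, so m = 5·7 = 35.

35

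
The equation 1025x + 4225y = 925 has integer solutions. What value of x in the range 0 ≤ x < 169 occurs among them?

38

Euclid: 4225 = 4·1025 + 125; 1025 = 8·125 + 25; 125 = 5·25 + 0 → gcd = 25; 925 = 25·37.
Back-substitution yields 1025·(33) + 4225·(-8) = 25, so one solution is x = 33·37 = 1221, y = -8·37 = -296.
Solutions in x differ by 4225/25 = 169; the one in [0, 169) is 1221 mod 169 = 38.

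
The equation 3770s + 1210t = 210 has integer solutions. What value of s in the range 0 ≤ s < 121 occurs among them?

Reduce mod 1210: 3770s ≡ 210 (mod 1210). With g = gcd(3770, 1210) = 10 dividing 210, divide through: 377s ≡ 21 (mod 121).
Since gcd(377, 121) = 1, s ≡ 21·(377)⁻¹ ≡ 62 (mod 121). Smallest non-negative: 62.

62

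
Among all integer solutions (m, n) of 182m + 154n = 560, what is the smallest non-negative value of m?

Euclid: 182 = 1·154 + 28; 154 = 5·28 + 14; 28 = 2·14 + 0 → gcd = 14; 560 = 14·40.
Back-substitution yields 182·(-5) + 154·(6) = 14, so one solution is m = -5·40 = -200, n = 6·40 = 240.
Solutions in m differ by 154/14 = 11; the one in [0, 11) is -200 mod 11 = 9.

9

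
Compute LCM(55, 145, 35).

55 = 5 · 11; 145 = 5 · 29; 35 = 5 · 7
lcm takes max exponent of each prime: 5 · 7 · 11 · 29 = 11165

11165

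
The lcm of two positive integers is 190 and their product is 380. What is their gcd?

2

gcd·lcm = product, so gcd = 380/190 = 2.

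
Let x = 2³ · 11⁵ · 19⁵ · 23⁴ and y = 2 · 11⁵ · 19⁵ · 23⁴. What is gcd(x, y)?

min exponent per shared prime: 2 · 11⁵ · 19⁵ · 23⁴ = 223188991753464418

223188991753464418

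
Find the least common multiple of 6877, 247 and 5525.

6877 = 13 · 23²; 247 = 13 · 19; 5525 = 5² · 13 · 17
lcm takes max exponent of each prime: 5² · 13 · 17 · 19 · 23² = 55531775

55531775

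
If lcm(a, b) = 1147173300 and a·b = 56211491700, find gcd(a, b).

From gcd × lcm = ab: gcd = 56211491700 / 1147173300 = 49.

49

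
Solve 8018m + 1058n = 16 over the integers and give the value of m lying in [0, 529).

gcd(8018, 1058) = 2 (Euclid: 8018 = 7·1058 + 612; 1058 = 1·612 + 446; 612 = 1·446 + 166; 446 = 2·166 + 114; 166 = 1·114 + 52; 114 = 2·52 + 10; 52 = 5·10 + 2; 10 = 5·2 + 0), and 2 | 16.
Extended Euclid: 8018·(102) + 1058·(-773) = 2. Scale by 8: m₀ = 816.
General solution m = m₀ + 529t; reducing mod 529 gives m = 287 (and n = -2175).

287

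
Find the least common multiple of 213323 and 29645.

52264135

gcd first: 213323 = 7·29645 + 5808; 29645 = 5·5808 + 605; 5808 = 9·605 + 363; 605 = 1·363 + 242; 363 = 1·242 + 121; 242 = 2·121 + 0 → gcd = 121
lcm = 213323·29645/gcd = 6323960335/121 = 52264135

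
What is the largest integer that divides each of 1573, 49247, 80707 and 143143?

gcd(1573, 49247): 49247 = 31·1573 + 484; 1573 = 3·484 + 121; 484 = 4·121 + 0 → 121
gcd(121, 80707): 80707 = 667·121 + 0 → 121
gcd(121, 143143): 143143 = 1183·121 + 0 → 121

121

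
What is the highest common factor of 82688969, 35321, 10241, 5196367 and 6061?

209

gcd(82688969, 35321): 82688969 = 2341·35321 + 2508; 35321 = 14·2508 + 209; 2508 = 12·209 + 0 → 209
gcd(209, 10241): 10241 = 49·209 + 0 → 209
gcd(209, 5196367): 5196367 = 24863·209 + 0 → 209
gcd(209, 6061): 6061 = 29·209 + 0 → 209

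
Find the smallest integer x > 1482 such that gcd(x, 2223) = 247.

2223 = 247·9. Any x with gcd(x, 2223) = 247 is a multiple of 247, say 247s, with s coprime to 9.
Need s > 1482/247, so s ≥ 7. First s ≥ 7 with gcd(s, 9) = 1 is s = 7. Thus x = 247·7 = 1729.

1729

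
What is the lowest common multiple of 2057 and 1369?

2816033

2057 = 11² · 17; 1369 = 37²
max exponents: 11² · 17 · 37² = 2816033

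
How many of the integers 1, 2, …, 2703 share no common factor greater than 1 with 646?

646 = 2·17·19. Inclusion–exclusion on these primes:
2703 − ⌊2703/2⌋ − ⌊2703/17⌋ − ⌊2703/19⌋ + ⌊2703/34⌋ + ⌊2703/38⌋ + ⌊2703/323⌋ − ⌊2703/646⌋ = 1205

1205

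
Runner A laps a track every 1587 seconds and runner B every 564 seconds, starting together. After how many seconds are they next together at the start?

298356

gcd first: 1587 = 2·564 + 459; 564 = 1·459 + 105; 459 = 4·105 + 39; 105 = 2·39 + 27; 39 = 1·27 + 12; 27 = 2·12 + 3; 12 = 4·3 + 0 → gcd = 3
lcm = 1587·564/gcd = 895068/3 = 298356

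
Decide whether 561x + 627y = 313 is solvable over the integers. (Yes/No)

By Bézout, 561x + 627y = 313 has integer solutions iff gcd(561, 627) | 313.
Euclid: 627 = 1·561 + 66; 561 = 8·66 + 33; 66 = 2·33 + 0. gcd = 33; 313 mod 33 = 16. No.

No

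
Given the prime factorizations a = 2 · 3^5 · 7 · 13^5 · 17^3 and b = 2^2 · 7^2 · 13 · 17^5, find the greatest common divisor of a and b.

min exponent per shared prime: 2 · 7 · 13 · 17^3 = 894166

894166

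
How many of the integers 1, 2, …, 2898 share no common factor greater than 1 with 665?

1882

665 = 5·7·19. Inclusion–exclusion on these primes:
2898 − ⌊2898/5⌋ − ⌊2898/7⌋ − ⌊2898/19⌋ + ⌊2898/35⌋ + ⌊2898/95⌋ + ⌊2898/133⌋ − ⌊2898/665⌋ = 1882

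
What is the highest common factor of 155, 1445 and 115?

155 = 5 · 31; 1445 = 5 · 17²; 115 = 5 · 23
gcd takes min exponent of each prime: 5 = 5

5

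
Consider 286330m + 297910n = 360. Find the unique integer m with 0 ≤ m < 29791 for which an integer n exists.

Euclid: 297910 = 1·286330 + 11580; 286330 = 24·11580 + 8410; 11580 = 1·8410 + 3170; 8410 = 2·3170 + 2070; 3170 = 1·2070 + 1100; 2070 = 1·1100 + 970; 1100 = 1·970 + 130; 970 = 7·130 + 60; 130 = 2·60 + 10; 60 = 6·10 + 0 → gcd = 10; 360 = 10·36.
Back-substitution yields 286330·(-4605) + 297910·(4426) = 10, so one solution is m = -4605·36 = -165780, n = 4426·36 = 159336.
Solutions in m differ by 297910/10 = 29791; the one in [0, 29791) is -165780 mod 29791 = 12966.

12966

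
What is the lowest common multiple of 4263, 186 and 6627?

lcm(4263, 186) = 4263·186/gcd = 792918/3 = 264306
lcm(264306, 6627) = 264306·6627/gcd = 1751555862/3 = 583851954

583851954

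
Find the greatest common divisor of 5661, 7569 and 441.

gcd(5661, 7569): 7569 = 1·5661 + 1908; 5661 = 2·1908 + 1845; 1908 = 1·1845 + 63; 1845 = 29·63 + 18; 63 = 3·18 + 9; 18 = 2·9 + 0 → 9
gcd(9, 441): 441 = 49·9 + 0 → 9

9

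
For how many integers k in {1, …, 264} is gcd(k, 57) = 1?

167

Prime factors of 57: 3, 19. Count integers ≤ 264 divisible by none of them.
By inclusion–exclusion: 264 − ⌊264/3⌋ − ⌊264/19⌋ + ⌊264/57⌋ = 167.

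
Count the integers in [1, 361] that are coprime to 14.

Prime factors of 14: 2, 7. Count integers ≤ 361 divisible by none of them.
By inclusion–exclusion: 361 − ⌊361/2⌋ − ⌊361/7⌋ + ⌊361/14⌋ = 155.

155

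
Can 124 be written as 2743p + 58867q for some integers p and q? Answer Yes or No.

gcd(2743, 58867): 58867 = 21·2743 + 1264; 2743 = 2·1264 + 215; 1264 = 5·215 + 189; 215 = 1·189 + 26; 189 = 7·26 + 7; 26 = 3·7 + 5; 7 = 1·5 + 2; 5 = 2·2 + 1; 2 = 2·1 + 0 → 1
1 divides 124, so a solution exists.

Yes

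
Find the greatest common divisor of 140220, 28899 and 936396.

gcd(140220, 28899): 140220 = 4·28899 + 24624; 28899 = 1·24624 + 4275; 24624 = 5·4275 + 3249; 4275 = 1·3249 + 1026; 3249 = 3·1026 + 171; 1026 = 6·171 + 0 → 171
gcd(171, 936396): 936396 = 5476·171 + 0 → 171

171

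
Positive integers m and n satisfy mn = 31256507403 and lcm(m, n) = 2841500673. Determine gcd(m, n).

11

From gcd × lcm = mn: gcd = 31256507403 / 2841500673 = 11.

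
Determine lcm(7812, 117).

7812 = 2² · 3² · 7 · 31; 117 = 3² · 13
max exponents: 2² · 3² · 7 · 13 · 31 = 101556

101556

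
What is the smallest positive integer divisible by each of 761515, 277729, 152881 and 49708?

761515 = 5 · 17³ · 31; 277729 = 17² · 31²; 152881 = 17² · 23²; 49708 = 2² · 17² · 43
lcm takes max exponent of each prime: 2² · 5 · 17³ · 23² · 31² · 43 = 2147950531420

2147950531420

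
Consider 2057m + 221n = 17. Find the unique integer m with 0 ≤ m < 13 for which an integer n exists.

10

gcd(2057, 221) = 17 (Euclid: 2057 = 9·221 + 68; 221 = 3·68 + 17; 68 = 4·17 + 0), and 17 | 17.
Extended Euclid: 2057·(-3) + 221·(28) = 17. Scale by 1: m₀ = -3.
General solution m = m₀ + 13t; reducing mod 13 gives m = 10 (and n = -93).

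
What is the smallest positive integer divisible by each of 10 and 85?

gcd first: 85 = 8·10 + 5; 10 = 2·5 + 0 → gcd = 5
lcm = 10·85/gcd = 850/5 = 170

170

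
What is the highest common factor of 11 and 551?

1

Euclid: 551 = 50·11 + 1; 11 = 11·1 + 0. Last nonzero remainder: 1.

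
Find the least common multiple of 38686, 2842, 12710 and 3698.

22274213267530

38686 = 2 · 23 · 29²; 2842 = 2 · 7² · 29; 12710 = 2 · 5 · 31 · 41; 3698 = 2 · 43²
lcm takes max exponent of each prime: 2 · 5 · 7² · 23 · 29² · 31 · 41 · 43² = 22274213267530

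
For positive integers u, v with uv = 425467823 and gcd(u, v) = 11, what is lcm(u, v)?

Since gcd(u,v)·lcm(u,v) = uv, lcm = 425467823/11 = 38678893.

38678893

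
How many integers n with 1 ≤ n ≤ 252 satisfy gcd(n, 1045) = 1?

1045 = 5·11·19. Inclusion–exclusion on these primes:
252 − ⌊252/5⌋ − ⌊252/11⌋ − ⌊252/19⌋ + ⌊252/55⌋ + ⌊252/95⌋ + ⌊252/209⌋ − ⌊252/1045⌋ = 174

174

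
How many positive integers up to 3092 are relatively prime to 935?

Prime factors of 935: 5, 11, 17. Count integers ≤ 3092 divisible by none of them.
By inclusion–exclusion: 3092 − ⌊3092/5⌋ − ⌊3092/11⌋ − ⌊3092/17⌋ + ⌊3092/55⌋ + ⌊3092/85⌋ + ⌊3092/187⌋ − ⌊3092/935⌋ = 2117.

2117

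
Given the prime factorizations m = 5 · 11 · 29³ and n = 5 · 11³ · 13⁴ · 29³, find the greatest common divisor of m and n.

1341395

min exponent per shared prime: 5 · 11 · 29³ = 1341395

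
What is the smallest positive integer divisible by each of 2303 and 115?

gcd first: 2303 = 20·115 + 3; 115 = 38·3 + 1; 3 = 3·1 + 0 → gcd = 1
lcm = 2303·115/gcd = 264845/1 = 264845

264845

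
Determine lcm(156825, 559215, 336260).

lcm(156825, 559215) = 156825·559215/gcd = 87698892375/765 = 114639075
lcm(114639075, 336260) = 114639075·336260/gcd = 38548535359500/3655 = 10546794900

10546794900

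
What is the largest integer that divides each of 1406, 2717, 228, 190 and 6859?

19

1406 = 2 · 19 · 37; 2717 = 11 · 13 · 19; 228 = 2² · 3 · 19; 190 = 2 · 5 · 19; 6859 = 19³
gcd takes min exponent of each prime: 19 = 19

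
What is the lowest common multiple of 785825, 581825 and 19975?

785825 = 5² · 17 · 43²; 581825 = 5² · 17 · 37²; 19975 = 5² · 17 · 47
lcm takes max exponent of each prime: 5² · 17 · 37² · 43² · 47 = 50562337975

50562337975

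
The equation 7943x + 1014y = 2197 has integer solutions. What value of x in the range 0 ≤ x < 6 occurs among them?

5

Euclid: 7943 = 7·1014 + 845; 1014 = 1·845 + 169; 845 = 5·169 + 0 → gcd = 169; 2197 = 169·13.
Back-substitution yields 7943·(-1) + 1014·(8) = 169, so one solution is x = -1·13 = -13, y = 8·13 = 104.
Solutions in x differ by 1014/169 = 6; the one in [0, 6) is -13 mod 6 = 5.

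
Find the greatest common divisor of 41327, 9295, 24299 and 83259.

11

gcd(41327, 9295): 41327 = 4·9295 + 4147; 9295 = 2·4147 + 1001; 4147 = 4·1001 + 143; 1001 = 7·143 + 0 → 143
gcd(143, 24299): 24299 = 169·143 + 132; 143 = 1·132 + 11; 132 = 12·11 + 0 → 11
gcd(11, 83259): 83259 = 7569·11 + 0 → 11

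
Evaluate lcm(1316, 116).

38164

1316 = 2² · 7 · 47; 116 = 2² · 29
max exponents: 2² · 7 · 29 · 47 = 38164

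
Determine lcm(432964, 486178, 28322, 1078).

lcm(432964, 486178) = 432964·486178/gcd = 210497571592/98 = 2147934404
lcm(2147934404, 28322) = 2147934404·28322/gcd = 60833798190088/98 = 620753042756
lcm(620753042756, 1078) = 620753042756·1078/gcd = 669171780090968/1078 = 620753042756

620753042756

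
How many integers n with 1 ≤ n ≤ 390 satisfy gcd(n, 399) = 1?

211

399 = 3·7·19. Inclusion–exclusion on these primes:
390 − ⌊390/3⌋ − ⌊390/7⌋ − ⌊390/19⌋ + ⌊390/21⌋ + ⌊390/57⌋ + ⌊390/133⌋ − ⌊390/399⌋ = 211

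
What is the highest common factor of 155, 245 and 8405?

155 = 5 · 31; 245 = 5 · 7²; 8405 = 5 · 41²
gcd takes min exponent of each prime: 5 = 5

5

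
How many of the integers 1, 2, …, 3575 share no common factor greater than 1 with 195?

1760

Prime factors of 195: 3, 5, 13. Count integers ≤ 3575 divisible by none of them.
By inclusion–exclusion: 3575 − ⌊3575/3⌋ − ⌊3575/5⌋ − ⌊3575/13⌋ + ⌊3575/15⌋ + ⌊3575/39⌋ + ⌊3575/65⌋ − ⌊3575/195⌋ = 1760.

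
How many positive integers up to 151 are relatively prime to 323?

136

Prime factors of 323: 17, 19. Count integers ≤ 151 divisible by none of them.
By inclusion–exclusion: 151 − ⌊151/17⌋ − ⌊151/19⌋ + ⌊151/323⌋ = 136.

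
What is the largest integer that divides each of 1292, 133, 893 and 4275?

19

1292 = 2² · 17 · 19; 133 = 7 · 19; 893 = 19 · 47; 4275 = 3² · 5² · 19
gcd takes min exponent of each prime: 19 = 19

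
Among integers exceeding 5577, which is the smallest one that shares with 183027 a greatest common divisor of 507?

6084

gcd(t, 183027) = 507 forces 507 | t; write t = 507s. Then gcd(507s, 507·361) = 507·gcd(s, 361), so need gcd(s, 361) = 1.
507s > 5577 gives s ≥ 12. The least s ≥ 12 coprime to 361 is 12, so t = 507·12 = 6084.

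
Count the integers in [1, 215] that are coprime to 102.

102 = 2·3·17. Inclusion–exclusion on these primes:
215 − ⌊215/2⌋ − ⌊215/3⌋ − ⌊215/17⌋ + ⌊215/6⌋ + ⌊215/34⌋ + ⌊215/51⌋ − ⌊215/102⌋ = 68

68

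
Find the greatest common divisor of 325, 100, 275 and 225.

gcd(325, 100): 325 = 3·100 + 25; 100 = 4·25 + 0 → 25
gcd(25, 275): 275 = 11·25 + 0 → 25
gcd(25, 225): 225 = 9·25 + 0 → 25

25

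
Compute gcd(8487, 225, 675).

9

gcd(8487, 225): 8487 = 37·225 + 162; 225 = 1·162 + 63; 162 = 2·63 + 36; 63 = 1·36 + 27; 36 = 1·27 + 9; 27 = 3·9 + 0 → 9
gcd(9, 675): 675 = 75·9 + 0 → 9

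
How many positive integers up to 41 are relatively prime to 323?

323 = 17·19. Inclusion–exclusion on these primes:
41 − ⌊41/17⌋ − ⌊41/19⌋ + ⌊41/323⌋ = 37

37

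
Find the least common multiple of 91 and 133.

1729

91 = 7 · 13; 133 = 7 · 19
max exponents: 7 · 13 · 19 = 1729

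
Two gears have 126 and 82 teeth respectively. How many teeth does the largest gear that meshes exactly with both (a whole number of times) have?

2

Euclid: 126 = 1·82 + 44; 82 = 1·44 + 38; 44 = 1·38 + 6; 38 = 6·6 + 2; 6 = 3·2 + 0. Last nonzero remainder: 2.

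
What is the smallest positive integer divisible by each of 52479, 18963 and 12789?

lcm(52479, 18963) = 52479·18963/gcd = 995159277/441 = 2256597
lcm(2256597, 12789) = 2256597·12789/gcd = 28859619033/441 = 65441313

65441313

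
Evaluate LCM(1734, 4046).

12138

gcd first: 4046 = 2·1734 + 578; 1734 = 3·578 + 0 → gcd = 578
lcm = 1734·4046/gcd = 7015764/578 = 12138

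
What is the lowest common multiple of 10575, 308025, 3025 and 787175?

10575 = 3² · 5² · 47; 308025 = 3² · 5² · 37²; 3025 = 5² · 11²; 787175 = 5² · 23 · 37²
lcm takes max exponent of each prime: 3² · 5² · 11² · 23 · 37² · 47 = 40289978025

40289978025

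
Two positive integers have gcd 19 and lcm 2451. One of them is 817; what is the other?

57

Using uv = gcd(u,v)·lcm(u,v) = 19·2451 = 46569, we get v = 46569/817 = 57.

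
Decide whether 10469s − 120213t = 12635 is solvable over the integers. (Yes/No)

gcd(10469, 120213): 120213 = 11·10469 + 5054; 10469 = 2·5054 + 361; 5054 = 14·361 + 0 → 361
361 divides 12635, so a solution exists.

Yes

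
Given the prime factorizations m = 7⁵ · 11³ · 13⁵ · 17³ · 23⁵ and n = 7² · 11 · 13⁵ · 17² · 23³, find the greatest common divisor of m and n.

703698908713801

min exponent per shared prime: 7² · 11 · 13⁵ · 17² · 23³ = 703698908713801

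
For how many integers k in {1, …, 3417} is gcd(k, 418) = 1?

418 = 2·11·19. Inclusion–exclusion on these primes:
3417 − ⌊3417/2⌋ − ⌊3417/11⌋ − ⌊3417/19⌋ + ⌊3417/22⌋ + ⌊3417/38⌋ + ⌊3417/209⌋ − ⌊3417/418⌋ = 1472

1472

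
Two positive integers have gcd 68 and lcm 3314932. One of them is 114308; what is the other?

1972

a·b = gcd·lcm = 68·3314932 = 225415376, so b = 225415376/114308 = 1972.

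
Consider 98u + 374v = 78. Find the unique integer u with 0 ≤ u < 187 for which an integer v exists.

Euclid: 374 = 3·98 + 80; 98 = 1·80 + 18; 80 = 4·18 + 8; 18 = 2·8 + 2; 8 = 4·2 + 0 → gcd = 2; 78 = 2·39.
Back-substitution yields 98·(42) + 374·(-11) = 2, so one solution is u = 42·39 = 1638, v = -11·39 = -429.
Solutions in u differ by 374/2 = 187; the one in [0, 187) is 1638 mod 187 = 142.

142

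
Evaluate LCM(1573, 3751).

48763

gcd first: 3751 = 2·1573 + 605; 1573 = 2·605 + 363; 605 = 1·363 + 242; 363 = 1·242 + 121; 242 = 2·121 + 0 → gcd = 121
lcm = 1573·3751/gcd = 5900323/121 = 48763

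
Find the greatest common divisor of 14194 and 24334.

14194 = 2 · 47 · 151
24334 = 2 · 23³
Common: 2 = 2

2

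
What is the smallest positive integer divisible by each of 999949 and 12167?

12166379483

999949 = 29³ · 41; 12167 = 23³
max exponents: 23³ · 29³ · 41 = 12166379483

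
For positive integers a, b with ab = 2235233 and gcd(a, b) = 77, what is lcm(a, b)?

29029

Since gcd(a,b)·lcm(a,b) = ab, lcm = 2235233/77 = 29029.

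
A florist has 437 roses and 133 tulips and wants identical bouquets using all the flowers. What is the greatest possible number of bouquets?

19

437 = 19 · 23
133 = 7 · 19
Common: 19 = 19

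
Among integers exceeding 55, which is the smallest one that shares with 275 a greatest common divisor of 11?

66

275 = 11·25. Any t with gcd(t, 275) = 11 is a multiple of 11, say 11s, with s coprime to 25.
Need s > 55/11, so s ≥ 6. First s ≥ 6 with gcd(s, 25) = 1 is s = 6. Thus t = 11·6 = 66.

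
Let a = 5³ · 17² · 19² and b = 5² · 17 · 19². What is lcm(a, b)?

13041125

max exponent per prime: 5³ · 17² · 19² = 13041125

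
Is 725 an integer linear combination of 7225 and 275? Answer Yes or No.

Yes

By Bézout, 7225s + 275t = 725 has integer solutions iff gcd(7225, 275) | 725.
Euclid: 7225 = 26·275 + 75; 275 = 3·75 + 50; 75 = 1·50 + 25; 50 = 2·25 + 0. gcd = 25; 725 mod 25 = 0. Yes.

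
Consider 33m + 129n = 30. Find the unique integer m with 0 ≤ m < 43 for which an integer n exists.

Euclid: 129 = 3·33 + 30; 33 = 1·30 + 3; 30 = 10·3 + 0 → gcd = 3; 30 = 3·10.
Back-substitution yields 33·(4) + 129·(-1) = 3, so one solution is m = 4·10 = 40, n = -1·10 = -10.
Solutions in m differ by 129/3 = 43; the one in [0, 43) is 40 mod 43 = 40.

40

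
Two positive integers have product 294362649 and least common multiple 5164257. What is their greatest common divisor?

gcd·lcm = product, so gcd = 294362649/5164257 = 57.

57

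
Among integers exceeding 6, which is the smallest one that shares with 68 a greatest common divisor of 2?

Multiples of 2 above 6: 2·4, 2·5, … . Need the cofactor coprime to 68/2 = 34.
Checking s = 4, 5, … the first with gcd(s, 34) = 1 is s = 5, giving 10.

10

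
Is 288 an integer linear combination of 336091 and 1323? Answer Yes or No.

No

By Bézout, 336091m + 1323n = 288 has integer solutions iff gcd(336091, 1323) | 288.
Euclid: 336091 = 254·1323 + 49; 1323 = 27·49 + 0. gcd = 49; 288 mod 49 = 43. No.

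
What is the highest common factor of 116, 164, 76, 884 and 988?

gcd(116, 164): 164 = 1·116 + 48; 116 = 2·48 + 20; 48 = 2·20 + 8; 20 = 2·8 + 4; 8 = 2·4 + 0 → 4
gcd(4, 76): 76 = 19·4 + 0 → 4
gcd(4, 884): 884 = 221·4 + 0 → 4
gcd(4, 988): 988 = 247·4 + 0 → 4

4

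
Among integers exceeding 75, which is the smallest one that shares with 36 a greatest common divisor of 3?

87

gcd(t, 36) = 3 forces 3 | t; write t = 3s. Then gcd(3s, 3·12) = 3·gcd(s, 12), so need gcd(s, 12) = 1.
3s > 75 gives s ≥ 26. The least s ≥ 26 coprime to 12 is 29, so t = 3·29 = 87.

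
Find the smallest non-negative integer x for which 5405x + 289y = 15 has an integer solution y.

104

gcd(5405, 289) = 1 (Euclid: 5405 = 18·289 + 203; 289 = 1·203 + 86; 203 = 2·86 + 31; 86 = 2·31 + 24; 31 = 1·24 + 7; 24 = 3·7 + 3; 7 = 2·3 + 1; 3 = 3·1 + 0), and 1 | 15.
Extended Euclid: 5405·(84) + 289·(-1571) = 1. Scale by 15: x₀ = 1260.
General solution x = x₀ + 289t; reducing mod 289 gives x = 104 (and y = -1945).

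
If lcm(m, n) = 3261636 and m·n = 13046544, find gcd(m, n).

4

gcd·lcm = product, so gcd = 13046544/3261636 = 4.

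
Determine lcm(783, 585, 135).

50895

lcm(783, 585) = 783·585/gcd = 458055/9 = 50895
lcm(50895, 135) = 50895·135/gcd = 6870825/135 = 50895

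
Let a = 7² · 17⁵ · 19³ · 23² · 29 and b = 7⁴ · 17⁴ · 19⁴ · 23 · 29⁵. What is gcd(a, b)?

min exponent per shared prime: 7² · 17⁴ · 19³ · 23 · 29 = 18723127826137

18723127826137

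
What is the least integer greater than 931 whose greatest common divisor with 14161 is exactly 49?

gcd(m, 14161) = 49 forces 49 | m; write m = 49s. Then gcd(49s, 49·289) = 49·gcd(s, 289), so need gcd(s, 289) = 1.
49s > 931 gives s ≥ 20. The least s ≥ 20 coprime to 289 is 20, so m = 49·20 = 980.

980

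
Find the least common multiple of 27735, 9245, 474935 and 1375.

lcm(27735, 9245) = 27735·9245/gcd = 256410075/9245 = 27735
lcm(27735, 474935) = 27735·474935/gcd = 13172322225/215 = 61266615
lcm(61266615, 1375) = 61266615·1375/gcd = 84241595625/5 = 16848319125

16848319125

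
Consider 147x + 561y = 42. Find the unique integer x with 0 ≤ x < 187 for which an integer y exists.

27

gcd(147, 561) = 3 (Euclid: 561 = 3·147 + 120; 147 = 1·120 + 27; 120 = 4·27 + 12; 27 = 2·12 + 3; 12 = 4·3 + 0), and 3 | 42.
Extended Euclid: 147·(42) + 561·(-11) = 3. Scale by 14: x₀ = 588.
General solution x = x₀ + 187t; reducing mod 187 gives x = 27 (and y = -7).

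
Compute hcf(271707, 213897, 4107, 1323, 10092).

271707 = 3 · 41 · 47²; 213897 = 3 · 37 · 41 · 47; 4107 = 3 · 37²; 1323 = 3³ · 7²; 10092 = 2² · 3 · 29²
gcd takes min exponent of each prime: 3 = 3

3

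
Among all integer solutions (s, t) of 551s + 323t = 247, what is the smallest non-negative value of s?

11

gcd(551, 323) = 19 (Euclid: 551 = 1·323 + 228; 323 = 1·228 + 95; 228 = 2·95 + 38; 95 = 2·38 + 19; 38 = 2·19 + 0), and 19 | 247.
Extended Euclid: 551·(-7) + 323·(12) = 19. Scale by 13: s₀ = -91.
General solution s = s₀ + 17k; reducing mod 17 gives s = 11 (and t = -18).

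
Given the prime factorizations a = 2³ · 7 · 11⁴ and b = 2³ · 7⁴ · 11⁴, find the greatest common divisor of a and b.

819896

min exponent per shared prime: 2³ · 7 · 11⁴ = 819896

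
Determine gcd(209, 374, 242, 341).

gcd(209, 374): 374 = 1·209 + 165; 209 = 1·165 + 44; 165 = 3·44 + 33; 44 = 1·33 + 11; 33 = 3·11 + 0 → 11
gcd(11, 242): 242 = 22·11 + 0 → 11
gcd(11, 341): 341 = 31·11 + 0 → 11

11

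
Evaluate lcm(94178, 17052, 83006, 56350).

7980865038300

lcm(94178, 17052) = 94178·17052/gcd = 1605923256/98 = 16386972
lcm(16386972, 83006) = 16386972·83006/gcd = 1360216997832/98 = 13879765284
lcm(13879765284, 56350) = 13879765284·56350/gcd = 782124773753400/98 = 7980865038300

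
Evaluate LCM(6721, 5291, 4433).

lcm(6721, 5291) = 6721·5291/gcd = 35560811/143 = 248677
lcm(248677, 4433) = 248677·4433/gcd = 1102385141/143 = 7708987

7708987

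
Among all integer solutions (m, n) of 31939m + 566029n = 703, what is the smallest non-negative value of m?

gcd(31939, 566029) = 19 (Euclid: 566029 = 17·31939 + 23066; 31939 = 1·23066 + 8873; 23066 = 2·8873 + 5320; 8873 = 1·5320 + 3553; 5320 = 1·3553 + 1767; 3553 = 2·1767 + 19; 1767 = 93·19 + 0), and 19 | 703.
Extended Euclid: 31939·(319) + 566029·(-18) = 19. Scale by 37: m₀ = 11803.
General solution m = m₀ + 29791t; reducing mod 29791 gives m = 11803 (and n = -666).

11803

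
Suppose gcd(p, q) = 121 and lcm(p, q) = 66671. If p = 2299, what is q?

Using pq = gcd(p,q)·lcm(p,q) = 121·66671 = 8067191, we get q = 8067191/2299 = 3509.

3509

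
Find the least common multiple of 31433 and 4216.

7795384

gcd first: 31433 = 7·4216 + 1921; 4216 = 2·1921 + 374; 1921 = 5·374 + 51; 374 = 7·51 + 17; 51 = 3·17 + 0 → gcd = 17
lcm = 31433·4216/gcd = 132521528/17 = 7795384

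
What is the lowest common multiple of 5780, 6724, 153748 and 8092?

5780 = 2² · 5 · 17²; 6724 = 2² · 41²; 153748 = 2² · 7 · 17² · 19; 8092 = 2² · 7 · 17²
lcm takes max exponent of each prime: 2² · 5 · 7 · 17² · 19 · 41² = 1292251940

1292251940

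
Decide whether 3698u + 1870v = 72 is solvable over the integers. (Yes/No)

Yes

gcd(3698, 1870): 3698 = 1·1870 + 1828; 1870 = 1·1828 + 42; 1828 = 43·42 + 22; 42 = 1·22 + 20; 22 = 1·20 + 2; 20 = 10·2 + 0 → 2
2 divides 72, so a solution exists.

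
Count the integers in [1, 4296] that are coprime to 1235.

3006

Prime factors of 1235: 5, 13, 19. Count integers ≤ 4296 divisible by none of them.
By inclusion–exclusion: 4296 − ⌊4296/5⌋ − ⌊4296/13⌋ − ⌊4296/19⌋ + ⌊4296/65⌋ + ⌊4296/95⌋ + ⌊4296/247⌋ − ⌊4296/1235⌋ = 3006.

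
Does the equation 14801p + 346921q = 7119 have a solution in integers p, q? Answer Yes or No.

No

By Bézout, 14801p + 346921q = 7119 has integer solutions iff gcd(14801, 346921) | 7119.
Euclid: 346921 = 23·14801 + 6498; 14801 = 2·6498 + 1805; 6498 = 3·1805 + 1083; 1805 = 1·1083 + 722; 1083 = 1·722 + 361; 722 = 2·361 + 0. gcd = 361; 7119 mod 361 = 260. No.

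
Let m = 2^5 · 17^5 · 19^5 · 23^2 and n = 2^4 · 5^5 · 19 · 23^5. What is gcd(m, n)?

160816

min exponent per shared prime: 2^4 · 19 · 23^2 = 160816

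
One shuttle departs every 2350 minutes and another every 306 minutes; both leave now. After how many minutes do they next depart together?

2350 = 2 · 5² · 47; 306 = 2 · 3² · 17
max exponents: 2 · 3² · 5² · 17 · 47 = 359550

359550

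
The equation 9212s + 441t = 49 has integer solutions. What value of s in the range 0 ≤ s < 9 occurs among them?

8

gcd(9212, 441) = 49 (Euclid: 9212 = 20·441 + 392; 441 = 1·392 + 49; 392 = 8·49 + 0), and 49 | 49.
Extended Euclid: 9212·(-1) + 441·(21) = 49. Scale by 1: s₀ = -1.
General solution s = s₀ + 9k; reducing mod 9 gives s = 8 (and t = -167).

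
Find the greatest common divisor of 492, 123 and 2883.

3

gcd(492, 123): 492 = 4·123 + 0 → 123
gcd(123, 2883): 2883 = 23·123 + 54; 123 = 2·54 + 15; 54 = 3·15 + 9; 15 = 1·9 + 6; 9 = 1·6 + 3; 6 = 2·3 + 0 → 3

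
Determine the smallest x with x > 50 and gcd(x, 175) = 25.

175 = 25·7. Any x with gcd(x, 175) = 25 is a multiple of 25, say 25s, with s coprime to 7.
Need s > 50/25, so s ≥ 3. First s ≥ 3 with gcd(s, 7) = 1 is s = 3. Thus x = 25·3 = 75.

75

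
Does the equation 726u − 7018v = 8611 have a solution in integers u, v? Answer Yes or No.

By Bézout, 726u − 7018v = 8611 has integer solutions iff gcd(726, 7018) | 8611.
Euclid: 7018 = 9·726 + 484; 726 = 1·484 + 242; 484 = 2·242 + 0. gcd = 242; 8611 mod 242 = 141. No.

No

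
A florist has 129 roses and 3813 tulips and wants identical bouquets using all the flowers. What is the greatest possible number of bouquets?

3

129 = 3 · 43
3813 = 3 · 31 · 41
Common: 3 = 3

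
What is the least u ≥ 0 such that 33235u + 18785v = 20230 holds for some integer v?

4

Euclid: 33235 = 1·18785 + 14450; 18785 = 1·14450 + 4335; 14450 = 3·4335 + 1445; 4335 = 3·1445 + 0 → gcd = 1445; 20230 = 1445·14.
Back-substitution yields 33235·(4) + 18785·(-7) = 1445, so one solution is u = 4·14 = 56, v = -7·14 = -98.
Solutions in u differ by 18785/1445 = 13; the one in [0, 13) is 56 mod 13 = 4.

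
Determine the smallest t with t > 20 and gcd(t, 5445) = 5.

25

5445 = 5·1089. Any t with gcd(t, 5445) = 5 is a multiple of 5, say 5s, with s coprime to 1089.
Need s > 20/5, so s ≥ 5. First s ≥ 5 with gcd(s, 1089) = 1 is s = 5. Thus t = 5·5 = 25.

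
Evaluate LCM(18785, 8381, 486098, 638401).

69796381330

lcm(18785, 8381) = 18785·8381/gcd = 157437085/289 = 544765
lcm(544765, 486098) = 544765·486098/gcd = 264809176970/8381 = 31596370
lcm(31596370, 638401) = 31596370·638401/gcd = 20171154204370/289 = 69796381330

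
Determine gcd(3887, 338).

3887 = 13² · 23
338 = 2 · 13²
Common: 13² = 169

169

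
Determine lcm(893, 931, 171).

lcm(893, 931) = 893·931/gcd = 831383/19 = 43757
lcm(43757, 171) = 43757·171/gcd = 7482447/19 = 393813

393813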